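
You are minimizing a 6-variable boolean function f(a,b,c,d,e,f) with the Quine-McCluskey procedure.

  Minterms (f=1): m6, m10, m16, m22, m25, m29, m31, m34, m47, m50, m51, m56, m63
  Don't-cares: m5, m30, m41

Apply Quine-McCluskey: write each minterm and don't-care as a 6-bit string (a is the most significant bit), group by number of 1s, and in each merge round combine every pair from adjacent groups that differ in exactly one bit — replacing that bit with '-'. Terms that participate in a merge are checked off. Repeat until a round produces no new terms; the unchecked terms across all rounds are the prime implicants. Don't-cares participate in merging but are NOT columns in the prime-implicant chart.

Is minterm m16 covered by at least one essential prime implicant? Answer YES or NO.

YES

size-2^0 implicants → 000101  000110(✓)  001010  010000  010110(✓)  011001(✓)  011101(✓)  011110(✓)  011111(✓)  100010(✓)  101001  101111(✓)  110010(✓)  110011(✓)  111000  111111(✓)
size-2^1 implicants → -11111  0-0110  01-110  011-01  0111-1  01111-  1-0010  1-1111  11001-
Unchecked terms (primes): -11111, 0-0110, 000101, 001010, 01-110, 010000, 011-01, 0111-1, 01111-, 1-0010, 1-1111, 101001, 11001-, 111000
Minterm coverage:
  m6 ⊆ 0-0110 [E]
  m10 ⊆ 001010 [E]
  m16 ⊆ 010000 [E]
  m22 ⊆ 0-0110,01-110
  m25 ⊆ 011-01 [E]
  m29 ⊆ 011-01,0111-1
  m31 ⊆ -11111,0111-1,01111-
  m34 ⊆ 1-0010 [E]
  m47 ⊆ 1-1111 [E]
  m50 ⊆ 1-0010,11001-
  m51 ⊆ 11001- [E]
  m56 ⊆ 111000 [E]
  m63 ⊆ -11111,1-1111
E = {0-0110, 001010, 010000, 011-01, 1-0010, 1-1111, 11001-, 111000}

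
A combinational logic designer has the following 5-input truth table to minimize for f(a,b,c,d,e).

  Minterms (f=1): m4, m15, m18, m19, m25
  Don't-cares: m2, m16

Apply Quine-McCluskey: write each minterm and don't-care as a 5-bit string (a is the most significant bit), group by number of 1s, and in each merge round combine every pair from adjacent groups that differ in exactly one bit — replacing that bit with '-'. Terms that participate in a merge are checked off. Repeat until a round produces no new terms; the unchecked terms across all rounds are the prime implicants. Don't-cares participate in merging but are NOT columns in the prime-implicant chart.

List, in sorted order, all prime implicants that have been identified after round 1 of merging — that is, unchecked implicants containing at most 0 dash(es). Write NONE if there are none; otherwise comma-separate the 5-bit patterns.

00100, 01111, 11001

size-2^0 implicants → 00010(✓)  00100  01111  10000(✓)  10010(✓)  10011(✓)  11001
size-2^1 implicants → -0010  100-0  1001-
Unchecked terms (primes): -0010, 00100, 01111, 100-0, 1001-, 11001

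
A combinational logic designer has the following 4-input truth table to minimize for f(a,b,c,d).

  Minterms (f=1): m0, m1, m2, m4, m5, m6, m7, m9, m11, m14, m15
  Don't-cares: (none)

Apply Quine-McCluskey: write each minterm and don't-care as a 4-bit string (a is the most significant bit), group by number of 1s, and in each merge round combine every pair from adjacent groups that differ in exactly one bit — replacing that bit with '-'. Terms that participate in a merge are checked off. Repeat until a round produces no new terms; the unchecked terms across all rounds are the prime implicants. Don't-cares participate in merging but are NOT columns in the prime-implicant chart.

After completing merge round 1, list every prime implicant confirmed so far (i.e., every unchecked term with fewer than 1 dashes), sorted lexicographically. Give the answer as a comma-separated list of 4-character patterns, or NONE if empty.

[col 0] 0000*, 0001*, 0010*, 0100*, 0101*, 0110*, 0111*, 1001*, 1011*, 1110*, 1111*
[col 1] -001, -110*, -111*, 0-00*, 0-01*, 0-10*, 00-0*, 000-*, 01-0*, 01-1*, 010-*, 011-*, 1-11, 10-1, 111-*
[col 2] -11-, 0--0, 0-0-, 01--
Prime implicants: -001, -11-, 0--0, 0-0-, 01--, 1-11, 10-1

NONE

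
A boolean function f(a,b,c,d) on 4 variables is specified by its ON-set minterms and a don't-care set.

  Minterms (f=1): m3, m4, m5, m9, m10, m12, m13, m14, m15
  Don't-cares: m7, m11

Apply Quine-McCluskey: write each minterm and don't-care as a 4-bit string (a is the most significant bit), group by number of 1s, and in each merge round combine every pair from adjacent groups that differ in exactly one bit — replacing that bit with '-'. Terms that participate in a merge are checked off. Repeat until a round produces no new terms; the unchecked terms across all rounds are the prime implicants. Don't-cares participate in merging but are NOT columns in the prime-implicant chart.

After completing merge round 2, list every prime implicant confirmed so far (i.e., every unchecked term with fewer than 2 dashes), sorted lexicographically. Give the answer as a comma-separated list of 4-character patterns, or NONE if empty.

Round 0: 0011✓ 0100✓ 0101✓ 0111✓ 1001✓ 1010✓ 1011✓ 1100✓ 1101✓ 1110✓ 1111✓
Round 1: -011✓ -100✓ -101✓ -111✓ 0-11✓ 01-1✓ 010-✓ 1-01✓ 1-10✓ 1-11✓ 10-1✓ 101-✓ 11-0✓ 11-1✓ 110-✓ 111-✓
Round 2: --11 -1-1 -10- 1--1 1-1- 11--
PIs = {--11, -1-1, -10-, 1--1, 1-1-, 11--}

NONE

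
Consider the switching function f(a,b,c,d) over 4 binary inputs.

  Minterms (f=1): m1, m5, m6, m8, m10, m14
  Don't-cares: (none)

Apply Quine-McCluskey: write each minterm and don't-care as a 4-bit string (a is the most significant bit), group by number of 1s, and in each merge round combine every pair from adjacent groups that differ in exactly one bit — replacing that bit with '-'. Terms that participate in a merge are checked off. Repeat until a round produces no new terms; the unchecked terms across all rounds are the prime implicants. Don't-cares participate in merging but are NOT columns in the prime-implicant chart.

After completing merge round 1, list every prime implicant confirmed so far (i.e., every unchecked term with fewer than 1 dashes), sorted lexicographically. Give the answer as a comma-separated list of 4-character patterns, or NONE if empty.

size-2^0 implicants → 0001(✓)  0101(✓)  0110(✓)  1000(✓)  1010(✓)  1110(✓)
size-2^1 implicants → -110  0-01  1-10  10-0
Unchecked terms (primes): -110, 0-01, 1-10, 10-0

NONE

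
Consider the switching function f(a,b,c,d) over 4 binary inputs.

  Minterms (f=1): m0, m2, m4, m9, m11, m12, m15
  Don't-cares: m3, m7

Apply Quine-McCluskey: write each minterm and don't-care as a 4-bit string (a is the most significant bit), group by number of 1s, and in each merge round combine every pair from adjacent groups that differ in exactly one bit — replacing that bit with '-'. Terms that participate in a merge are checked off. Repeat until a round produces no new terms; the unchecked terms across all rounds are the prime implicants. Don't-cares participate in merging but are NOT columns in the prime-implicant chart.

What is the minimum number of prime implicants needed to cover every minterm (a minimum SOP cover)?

[col 0] 0000*, 0010*, 0011*, 0100*, 0111*, 1001*, 1011*, 1100*, 1111*
[col 1] -011*, -100, -111*, 0-00, 0-11*, 00-0, 001-, 1-11*, 10-1
[col 2] --11
Prime implicants: --11, -100, 0-00, 00-0, 001-, 10-1
PI chart (minterm → PIs covering it):
  0 | 0-00,00-0
  2 | 00-0,001-
  4 | -100,0-00
  9 | 10-1  (sole → essential)
  11 | --11,10-1
  12 | -100  (sole → essential)
  15 | --11  (sole → essential)
Essential prime implicants: --11, -100, 10-1
Petrick residual → 00-0
Minimum SOP uses 4 PIs: cd + bc'd' + a'b'd' + ab'd

4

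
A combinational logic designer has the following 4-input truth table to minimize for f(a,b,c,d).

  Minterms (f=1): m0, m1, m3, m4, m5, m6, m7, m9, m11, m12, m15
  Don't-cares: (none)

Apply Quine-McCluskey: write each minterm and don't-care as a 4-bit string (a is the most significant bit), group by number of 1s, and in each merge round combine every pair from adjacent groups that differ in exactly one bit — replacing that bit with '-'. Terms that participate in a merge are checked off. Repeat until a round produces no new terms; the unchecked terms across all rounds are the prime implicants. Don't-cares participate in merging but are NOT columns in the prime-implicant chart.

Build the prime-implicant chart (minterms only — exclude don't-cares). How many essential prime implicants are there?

size-2^0 implicants → 0000(✓)  0001(✓)  0011(✓)  0100(✓)  0101(✓)  0110(✓)  0111(✓)  1001(✓)  1011(✓)  1100(✓)  1111(✓)
size-2^1 implicants → -001(✓)  -011(✓)  -100  -111(✓)  0-00(✓)  0-01(✓)  0-11(✓)  00-1(✓)  000-(✓)  01-0(✓)  01-1(✓)  010-(✓)  011-(✓)  1-11(✓)  10-1(✓)
size-2^2 implicants → --11  -0-1  0--1  0-0-  01--
Unchecked terms (primes): --11, -0-1, -100, 0--1, 0-0-, 01--
Minterm coverage:
  m0 ⊆ 0-0- [E]
  m1 ⊆ -0-1,0--1,0-0-
  m3 ⊆ --11,-0-1,0--1
  m4 ⊆ -100,0-0-,01--
  m5 ⊆ 0--1,0-0-,01--
  m6 ⊆ 01-- [E]
  m7 ⊆ --11,0--1,01--
  m9 ⊆ -0-1 [E]
  m11 ⊆ --11,-0-1
  m12 ⊆ -100 [E]
  m15 ⊆ --11 [E]
E = {--11, -0-1, -100, 0-0-, 01--}

5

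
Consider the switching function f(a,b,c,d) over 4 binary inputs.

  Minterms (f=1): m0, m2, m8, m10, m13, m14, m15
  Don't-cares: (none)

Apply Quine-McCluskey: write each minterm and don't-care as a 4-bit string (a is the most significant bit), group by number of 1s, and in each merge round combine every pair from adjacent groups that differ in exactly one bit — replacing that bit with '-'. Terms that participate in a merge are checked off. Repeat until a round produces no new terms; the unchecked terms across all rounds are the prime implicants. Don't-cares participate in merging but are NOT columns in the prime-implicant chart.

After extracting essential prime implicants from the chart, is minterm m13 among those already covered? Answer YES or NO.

[col 0] 0000*, 0010*, 1000*, 1010*, 1101*, 1110*, 1111*
[col 1] -000*, -010*, 00-0*, 1-10, 10-0*, 11-1, 111-
[col 2] -0-0
Prime implicants: -0-0, 1-10, 11-1, 111-
PI chart (minterm → PIs covering it):
  0 | -0-0  (sole → essential)
  2 | -0-0  (sole → essential)
  8 | -0-0  (sole → essential)
  10 | -0-0,1-10
  13 | 11-1  (sole → essential)
  14 | 1-10,111-
  15 | 11-1,111-
Essential prime implicants: -0-0, 11-1

YES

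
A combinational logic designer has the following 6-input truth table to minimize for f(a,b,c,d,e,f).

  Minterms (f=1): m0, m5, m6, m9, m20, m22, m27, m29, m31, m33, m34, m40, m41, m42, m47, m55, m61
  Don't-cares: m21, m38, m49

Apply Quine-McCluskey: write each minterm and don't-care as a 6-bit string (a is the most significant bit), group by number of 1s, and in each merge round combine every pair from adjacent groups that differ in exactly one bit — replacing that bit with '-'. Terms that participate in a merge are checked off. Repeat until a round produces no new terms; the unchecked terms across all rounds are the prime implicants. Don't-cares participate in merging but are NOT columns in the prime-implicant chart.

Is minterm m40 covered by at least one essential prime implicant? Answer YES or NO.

Round 0: 000000 000101✓ 000110✓ 001001✓ 010100✓ 010101✓ 010110✓ 011011✓ 011101✓ 011111✓ 100001✓ 100010✓ 100110✓ 101000✓ 101001✓ 101010✓ 101111 110001✓ 110111 111101✓
Round 1: -00110 -01001 -11101 0-0101 0-0110 01-101 0101-0 01010- 011-11 0111-1 1-0001 10-001 10-010 100-10 1010-0 10100-
PIs = {-00110, -01001, -11101, 0-0101, 0-0110, 000000, 01-101, 0101-0, 01010-, 011-11, 0111-1, 1-0001, 10-001, 10-010, 100-10, 1010-0, 10100-, 101111, 110111}
Coverage chart:
  m0: 000000 ←essential
  m5: 0-0101 ←essential
  m6: -00110,0-0110
  m9: -01001 ←essential
  m20: 0101-0,01010-
  m22: 0-0110,0101-0
  m27: 011-11 ←essential
  m29: -11101,01-101,0111-1
  m31: 011-11,0111-1
  m33: 1-0001,10-001
  m34: 10-010,100-10
  m40: 1010-0,10100-
  m41: -01001,10-001,10100-
  m42: 10-010,1010-0
  m47: 101111 ←essential
  m55: 110111 ←essential
  m61: -11101 ←essential
Essential: -01001, -11101, 0-0101, 000000, 011-11, 101111, 110111

NO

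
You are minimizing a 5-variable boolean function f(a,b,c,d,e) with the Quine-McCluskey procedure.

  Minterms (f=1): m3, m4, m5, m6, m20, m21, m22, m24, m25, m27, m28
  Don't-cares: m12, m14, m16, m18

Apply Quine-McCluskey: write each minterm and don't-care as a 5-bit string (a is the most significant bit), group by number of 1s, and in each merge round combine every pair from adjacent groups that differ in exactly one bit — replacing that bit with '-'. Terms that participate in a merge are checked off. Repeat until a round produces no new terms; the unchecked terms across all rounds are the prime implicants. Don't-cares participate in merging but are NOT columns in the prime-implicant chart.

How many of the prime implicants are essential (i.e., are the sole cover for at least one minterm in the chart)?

Round 0: 00011 00100✓ 00101✓ 00110✓ 01100✓ 01110✓ 10000✓ 10010✓ 10100✓ 10101✓ 10110✓ 11000✓ 11001✓ 11011✓ 11100✓
Round 1: -0100✓ -0101✓ -0110✓ -1100✓ 0-100✓ 0-110✓ 001-0✓ 0010-✓ 011-0✓ 1-000✓ 1-100✓ 10-00✓ 10-10✓ 100-0✓ 101-0✓ 1010-✓ 11-00✓ 110-1 1100-
Round 2: --100 -01-0 -010- 0-1-0 1--00 10--0
PIs = {--100, -01-0, -010-, 0-1-0, 00011, 1--00, 10--0, 110-1, 1100-}
Coverage chart:
  m3: 00011 ←essential
  m4: --100,-01-0,-010-,0-1-0
  m5: -010- ←essential
  m6: -01-0,0-1-0
  m20: --100,-01-0,-010-,1--00,10--0
  m21: -010- ←essential
  m22: -01-0,10--0
  m24: 1--00,1100-
  m25: 110-1,1100-
  m27: 110-1 ←essential
  m28: --100,1--00
Essential: -010-, 00011, 110-1

3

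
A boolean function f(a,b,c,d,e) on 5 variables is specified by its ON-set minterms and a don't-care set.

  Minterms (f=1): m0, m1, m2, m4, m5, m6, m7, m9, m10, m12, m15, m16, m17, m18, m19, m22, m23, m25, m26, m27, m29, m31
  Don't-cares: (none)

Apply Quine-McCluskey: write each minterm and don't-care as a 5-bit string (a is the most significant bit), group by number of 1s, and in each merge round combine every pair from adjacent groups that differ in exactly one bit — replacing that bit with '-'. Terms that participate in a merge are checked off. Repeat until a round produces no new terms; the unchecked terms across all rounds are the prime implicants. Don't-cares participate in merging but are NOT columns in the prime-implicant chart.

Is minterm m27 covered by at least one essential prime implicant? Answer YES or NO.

YES

Round 0: 00000✓ 00001✓ 00010✓ 00100✓ 00101✓ 00110✓ 00111✓ 01001✓ 01010✓ 01100✓ 01111✓ 10000✓ 10001✓ 10010✓ 10011✓ 10110✓ 10111✓ 11001✓ 11010✓ 11011✓ 11101✓ 11111✓
Round 1: -0000✓ -0001✓ -0010✓ -0110✓ -0111✓ -1001✓ -1010✓ -1111✓ 0-001✓ 0-010✓ 0-100 0-111✓ 00-00✓ 00-01✓ 00-10✓ 000-0✓ 0000-✓ 001-0✓ 001-1✓ 0010-✓ 0011-✓ 1-001✓ 1-010✓ 1-011✓ 1-111✓ 10-10✓ 10-11✓ 100-0✓ 100-1✓ 1000-✓ 1001-✓ 1011-✓ 11-01✓ 11-11✓ 110-1✓ 1101-✓ 111-1✓
Round 2: --001 --010 --111 -0-10 -00-0 -000- -011- 00--0 00-0- 001-- 1--11 1-0-1 1-01- 10-1- 100-- 11--1
PIs = {--001, --010, --111, -0-10, -00-0, -000-, -011-, 0-100, 00--0, 00-0-, 001--, 1--11, 1-0-1, 1-01-, 10-1-, 100--, 11--1}
Coverage chart:
  m0: -00-0,-000-,00--0,00-0-
  m1: --001,-000-,00-0-
  m2: --010,-0-10,-00-0,00--0
  m4: 0-100,00--0,00-0-,001--
  m5: 00-0-,001--
  m6: -0-10,-011-,00--0,001--
  m7: --111,-011-,001--
  m9: --001 ←essential
  m10: --010 ←essential
  m12: 0-100 ←essential
  m15: --111 ←essential
  m16: -00-0,-000-,100--
  m17: --001,-000-,1-0-1,100--
  m18: --010,-0-10,-00-0,1-01-,10-1-,100--
  m19: 1--11,1-0-1,1-01-,10-1-,100--
  m22: -0-10,-011-,10-1-
  m23: --111,-011-,1--11,10-1-
  m25: --001,1-0-1,11--1
  m26: --010,1-01-
  m27: 1--11,1-0-1,1-01-,11--1
  m29: 11--1 ←essential
  m31: --111,1--11,11--1
Essential: --001, --010, --111, 0-100, 11--1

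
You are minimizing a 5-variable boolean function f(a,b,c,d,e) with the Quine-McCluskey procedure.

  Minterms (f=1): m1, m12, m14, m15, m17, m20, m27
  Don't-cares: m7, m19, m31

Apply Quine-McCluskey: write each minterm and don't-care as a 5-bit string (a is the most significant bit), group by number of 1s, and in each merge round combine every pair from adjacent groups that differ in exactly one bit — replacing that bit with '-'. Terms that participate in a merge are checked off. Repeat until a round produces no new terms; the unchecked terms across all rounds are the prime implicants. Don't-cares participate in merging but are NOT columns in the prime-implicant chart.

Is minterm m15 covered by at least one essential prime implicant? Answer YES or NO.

[col 0] 00001*, 00111*, 01100*, 01110*, 01111*, 10001*, 10011*, 10100, 11011*, 11111*
[col 1] -0001, -1111, 0-111, 011-0, 0111-, 1-011, 100-1, 11-11
Prime implicants: -0001, -1111, 0-111, 011-0, 0111-, 1-011, 100-1, 10100, 11-11
PI chart (minterm → PIs covering it):
  1 | -0001  (sole → essential)
  12 | 011-0  (sole → essential)
  14 | 011-0,0111-
  15 | -1111,0-111,0111-
  17 | -0001,100-1
  20 | 10100  (sole → essential)
  27 | 1-011,11-11
Essential prime implicants: -0001, 011-0, 10100

NO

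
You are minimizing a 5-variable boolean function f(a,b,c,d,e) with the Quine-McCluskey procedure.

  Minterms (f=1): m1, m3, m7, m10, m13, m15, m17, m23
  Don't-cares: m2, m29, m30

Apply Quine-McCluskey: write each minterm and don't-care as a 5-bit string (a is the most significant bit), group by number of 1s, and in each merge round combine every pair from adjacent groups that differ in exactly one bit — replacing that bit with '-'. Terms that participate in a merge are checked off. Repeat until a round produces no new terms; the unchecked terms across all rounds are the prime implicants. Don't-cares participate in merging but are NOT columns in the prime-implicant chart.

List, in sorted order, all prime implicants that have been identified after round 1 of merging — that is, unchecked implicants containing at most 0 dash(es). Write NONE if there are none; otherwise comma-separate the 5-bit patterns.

11110

Round 0: 00001✓ 00010✓ 00011✓ 00111✓ 01010✓ 01101✓ 01111✓ 10001✓ 10111✓ 11101✓ 11110
Round 1: -0001 -0111 -1101 0-010 0-111 00-11 000-1 0001- 011-1
PIs = {-0001, -0111, -1101, 0-010, 0-111, 00-11, 000-1, 0001-, 011-1, 11110}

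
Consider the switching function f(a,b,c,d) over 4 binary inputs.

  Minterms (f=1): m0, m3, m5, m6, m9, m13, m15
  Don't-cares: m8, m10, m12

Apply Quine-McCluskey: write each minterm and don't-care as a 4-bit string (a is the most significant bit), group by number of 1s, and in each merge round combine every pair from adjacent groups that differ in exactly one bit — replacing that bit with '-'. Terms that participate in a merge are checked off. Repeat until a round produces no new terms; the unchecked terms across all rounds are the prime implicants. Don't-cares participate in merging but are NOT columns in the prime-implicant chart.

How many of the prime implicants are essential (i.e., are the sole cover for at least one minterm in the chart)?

6

Round 0: 0000✓ 0011 0101✓ 0110 1000✓ 1001✓ 1010✓ 1100✓ 1101✓ 1111✓
Round 1: -000 -101 1-00✓ 1-01✓ 10-0 100-✓ 11-1 110-✓
Round 2: 1-0-
PIs = {-000, -101, 0011, 0110, 1-0-, 10-0, 11-1}
Coverage chart:
  m0: -000 ←essential
  m3: 0011 ←essential
  m5: -101 ←essential
  m6: 0110 ←essential
  m9: 1-0- ←essential
  m13: -101,1-0-,11-1
  m15: 11-1 ←essential
Essential: -000, -101, 0011, 0110, 1-0-, 11-1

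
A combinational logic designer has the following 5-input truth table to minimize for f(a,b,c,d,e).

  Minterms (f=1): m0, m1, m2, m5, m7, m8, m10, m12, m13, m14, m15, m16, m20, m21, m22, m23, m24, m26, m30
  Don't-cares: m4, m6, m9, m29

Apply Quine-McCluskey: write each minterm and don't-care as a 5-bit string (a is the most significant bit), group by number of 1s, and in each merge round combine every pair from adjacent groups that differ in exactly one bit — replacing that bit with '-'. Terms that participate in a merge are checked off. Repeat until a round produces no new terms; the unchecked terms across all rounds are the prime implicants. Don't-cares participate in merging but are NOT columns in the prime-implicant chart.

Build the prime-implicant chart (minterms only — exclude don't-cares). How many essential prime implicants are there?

4

size-2^0 implicants → 00000(✓)  00001(✓)  00010(✓)  00100(✓)  00101(✓)  00110(✓)  00111(✓)  01000(✓)  01001(✓)  01010(✓)  01100(✓)  01101(✓)  01110(✓)  01111(✓)  10000(✓)  10100(✓)  10101(✓)  10110(✓)  10111(✓)  11000(✓)  11010(✓)  11101(✓)  11110(✓)
size-2^1 implicants → -0000(✓)  -0100(✓)  -0101(✓)  -0110(✓)  -0111(✓)  -1000(✓)  -1010(✓)  -1101(✓)  -1110(✓)  0-000(✓)  0-001(✓)  0-010(✓)  0-100(✓)  0-101(✓)  0-110(✓)  0-111(✓)  00-00(✓)  00-01(✓)  00-10(✓)  000-0(✓)  0000-(✓)  001-0(✓)  001-1(✓)  0010-(✓)  0011-(✓)  01-00(✓)  01-01(✓)  01-10(✓)  010-0(✓)  0100-(✓)  011-0(✓)  011-1(✓)  0110-(✓)  0111-(✓)  1-000(✓)  1-101(✓)  1-110(✓)  10-00(✓)  101-0(✓)  101-1(✓)  1010-(✓)  1011-(✓)  11-10(✓)  110-0(✓)
size-2^2 implicants → --000  --101  --110  -0-00  -01-0(✓)  -01-1(✓)  -010-(✓)  -011-(✓)  -1-10  -10-0  0--00(✓)  0--01(✓)  0--10(✓)  0-0-0(✓)  0-00-(✓)  0-1-0(✓)  0-1-1(✓)  0-10-(✓)  0-11-(✓)  00--0(✓)  00-0-(✓)  001--(✓)  01--0(✓)  01-0-(✓)  011--(✓)  101--(✓)
size-2^3 implicants → -01--  0---0  0--0-  0-1--
Unchecked terms (primes): --000, --101, --110, -0-00, -01--, -1-10, -10-0, 0---0, 0--0-, 0-1--
Minterm coverage:
  m0 ⊆ --000,-0-00,0---0,0--0-
  m1 ⊆ 0--0- [E]
  m2 ⊆ 0---0 [E]
  m5 ⊆ --101,-01--,0--0-,0-1--
  m7 ⊆ -01--,0-1--
  m8 ⊆ --000,-10-0,0---0,0--0-
  m10 ⊆ -1-10,-10-0,0---0
  m12 ⊆ 0---0,0--0-,0-1--
  m13 ⊆ --101,0--0-,0-1--
  m14 ⊆ --110,-1-10,0---0,0-1--
  m15 ⊆ 0-1-- [E]
  m16 ⊆ --000,-0-00
  m20 ⊆ -0-00,-01--
  m21 ⊆ --101,-01--
  m22 ⊆ --110,-01--
  m23 ⊆ -01-- [E]
  m24 ⊆ --000,-10-0
  m26 ⊆ -1-10,-10-0
  m30 ⊆ --110,-1-10
E = {-01--, 0---0, 0--0-, 0-1--}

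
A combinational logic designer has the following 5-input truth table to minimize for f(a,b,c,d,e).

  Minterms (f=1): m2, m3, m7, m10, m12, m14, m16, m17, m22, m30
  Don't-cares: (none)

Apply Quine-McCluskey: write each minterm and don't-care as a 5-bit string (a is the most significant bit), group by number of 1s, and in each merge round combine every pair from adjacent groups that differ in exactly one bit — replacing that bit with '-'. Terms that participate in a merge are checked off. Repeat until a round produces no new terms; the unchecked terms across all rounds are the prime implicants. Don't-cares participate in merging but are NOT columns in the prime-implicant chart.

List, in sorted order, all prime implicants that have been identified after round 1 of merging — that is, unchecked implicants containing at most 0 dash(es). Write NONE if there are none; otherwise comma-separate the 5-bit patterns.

NONE

size-2^0 implicants → 00010(✓)  00011(✓)  00111(✓)  01010(✓)  01100(✓)  01110(✓)  10000(✓)  10001(✓)  10110(✓)  11110(✓)
size-2^1 implicants → -1110  0-010  00-11  0001-  01-10  011-0  1-110  1000-
Unchecked terms (primes): -1110, 0-010, 00-11, 0001-, 01-10, 011-0, 1-110, 1000-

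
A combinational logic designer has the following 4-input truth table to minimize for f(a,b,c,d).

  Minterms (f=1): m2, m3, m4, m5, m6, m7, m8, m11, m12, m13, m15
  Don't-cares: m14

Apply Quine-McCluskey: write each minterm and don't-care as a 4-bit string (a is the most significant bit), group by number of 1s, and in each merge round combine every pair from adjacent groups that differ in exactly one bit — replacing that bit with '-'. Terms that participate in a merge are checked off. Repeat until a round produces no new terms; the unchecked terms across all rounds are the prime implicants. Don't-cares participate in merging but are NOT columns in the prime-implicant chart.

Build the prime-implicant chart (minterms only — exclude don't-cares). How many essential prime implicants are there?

4

[col 0] 0010*, 0011*, 0100*, 0101*, 0110*, 0111*, 1000*, 1011*, 1100*, 1101*, 1110*, 1111*
[col 1] -011*, -100*, -101*, -110*, -111*, 0-10*, 0-11*, 001-*, 01-0*, 01-1*, 010-*, 011-*, 1-00, 1-11*, 11-0*, 11-1*, 110-*, 111-*
[col 2] --11, -1-0*, -1-1*, -10-*, -11-*, 0-1-, 01--*, 11--*
[col 3] -1--
Prime implicants: --11, -1--, 0-1-, 1-00
PI chart (minterm → PIs covering it):
  2 | 0-1-  (sole → essential)
  3 | --11,0-1-
  4 | -1--  (sole → essential)
  5 | -1--  (sole → essential)
  6 | -1--,0-1-
  7 | --11,-1--,0-1-
  8 | 1-00  (sole → essential)
  11 | --11  (sole → essential)
  12 | -1--,1-00
  13 | -1--  (sole → essential)
  15 | --11,-1--
Essential prime implicants: --11, -1--, 0-1-, 1-00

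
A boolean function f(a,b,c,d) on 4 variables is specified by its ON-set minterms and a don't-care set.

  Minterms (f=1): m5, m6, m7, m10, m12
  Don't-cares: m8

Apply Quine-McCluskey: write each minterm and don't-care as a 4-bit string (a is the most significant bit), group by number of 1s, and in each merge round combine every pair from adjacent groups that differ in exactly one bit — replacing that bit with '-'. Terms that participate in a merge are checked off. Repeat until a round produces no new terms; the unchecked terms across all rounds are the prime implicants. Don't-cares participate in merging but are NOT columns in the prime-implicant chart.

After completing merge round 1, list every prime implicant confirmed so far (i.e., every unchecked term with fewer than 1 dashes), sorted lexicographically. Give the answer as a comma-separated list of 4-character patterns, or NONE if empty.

[col 0] 0101*, 0110*, 0111*, 1000*, 1010*, 1100*
[col 1] 01-1, 011-, 1-00, 10-0
Prime implicants: 01-1, 011-, 1-00, 10-0

NONE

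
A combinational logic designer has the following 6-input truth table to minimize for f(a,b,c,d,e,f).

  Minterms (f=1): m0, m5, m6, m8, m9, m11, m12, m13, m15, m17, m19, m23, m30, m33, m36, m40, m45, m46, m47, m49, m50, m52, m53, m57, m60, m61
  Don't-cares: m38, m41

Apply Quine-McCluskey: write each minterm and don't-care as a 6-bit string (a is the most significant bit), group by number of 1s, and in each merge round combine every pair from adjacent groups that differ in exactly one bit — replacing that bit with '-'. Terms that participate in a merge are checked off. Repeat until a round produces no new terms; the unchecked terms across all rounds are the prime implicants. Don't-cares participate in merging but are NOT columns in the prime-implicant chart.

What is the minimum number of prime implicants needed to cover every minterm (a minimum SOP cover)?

15

Round 0: 000000✓ 000101✓ 000110✓ 001000✓ 001001✓ 001011✓ 001100✓ 001101✓ 001111✓ 010001✓ 010011✓ 010111✓ 011110 100001✓ 100100✓ 100110✓ 101000✓ 101001✓ 101101✓ 101110✓ 101111✓ 110001✓ 110010 110100✓ 110101✓ 111001✓ 111100✓ 111101✓
Round 1: -00110 -01000✓ -01001✓ -01101✓ -01111✓ -10001 00-000 00-101 001-00✓ 001-01✓ 001-11✓ 0010-1✓ 00100-✓ 0011-1✓ 00110-✓ 010-11 0100-1 1-0001✓ 1-0100 1-1001✓ 1-1101✓ 10-001✓ 10-110 1001-0 101-01✓ 10100-✓ 1011-1✓ 10111- 11-001✓ 11-100✓ 11-101✓ 110-01✓ 11010-✓ 111-01✓ 11110-✓
Round 2: -01-01 -0100- -011-1 001--1 001-0- 1--001 1-1-01 11--01 11-10-
PIs = {-00110, -01-01, -0100-, -011-1, -10001, 00-000, 00-101, 001--1, 001-0-, 010-11, 0100-1, 011110, 1--001, 1-0100, 1-1-01, 10-110, 1001-0, 10111-, 11--01, 11-10-, 110010}
Coverage chart:
  m0: 00-000 ←essential
  m5: 00-101 ←essential
  m6: -00110 ←essential
  m8: -0100-,00-000,001-0-
  m9: -01-01,-0100-,001--1,001-0-
  m11: 001--1 ←essential
  m12: 001-0- ←essential
  m13: -01-01,-011-1,00-101,001--1,001-0-
  m15: -011-1,001--1
  m17: -10001,0100-1
  m19: 010-11,0100-1
  m23: 010-11 ←essential
  m30: 011110 ←essential
  m33: 1--001 ←essential
  m36: 1-0100,1001-0
  m40: -0100- ←essential
  m45: -01-01,-011-1,1-1-01
  m46: 10-110,10111-
  m47: -011-1,10111-
  m49: -10001,1--001,11--01
  m50: 110010 ←essential
  m52: 1-0100,11-10-
  m53: 11--01,11-10-
  m57: 1--001,1-1-01,11--01
  m60: 11-10- ←essential
  m61: 1-1-01,11--01,11-10-
Essential: -00110, -0100-, 00-000, 00-101, 001--1, 001-0-, 010-11, 011110, 1--001, 11-10-, 110010
Petrick residual → -01-01, -10001, 1-0100, 10111-
Min cover (15 terms): b'c'def' + b'ce'f + b'cd'e' + bc'd'e'f + a'b'd'e'f' + a'b'de'f + a'b'cf + a'b'ce' + a'bc'ef + a'bcdef' + ad'e'f + ac'de'f' + ab'cde + abde' + abc'd'ef'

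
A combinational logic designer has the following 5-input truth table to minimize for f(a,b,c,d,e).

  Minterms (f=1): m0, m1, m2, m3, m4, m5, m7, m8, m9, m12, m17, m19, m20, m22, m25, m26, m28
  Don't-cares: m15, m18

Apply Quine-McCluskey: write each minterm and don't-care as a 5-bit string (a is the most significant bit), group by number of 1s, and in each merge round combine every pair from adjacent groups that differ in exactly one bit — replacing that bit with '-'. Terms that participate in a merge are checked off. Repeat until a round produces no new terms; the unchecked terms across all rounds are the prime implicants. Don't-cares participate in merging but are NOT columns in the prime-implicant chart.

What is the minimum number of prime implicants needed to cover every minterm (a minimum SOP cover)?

7

size-2^0 implicants → 00000(✓)  00001(✓)  00010(✓)  00011(✓)  00100(✓)  00101(✓)  00111(✓)  01000(✓)  01001(✓)  01100(✓)  01111(✓)  10001(✓)  10010(✓)  10011(✓)  10100(✓)  10110(✓)  11001(✓)  11010(✓)  11100(✓)
size-2^1 implicants → -0001(✓)  -0010(✓)  -0011(✓)  -0100(✓)  -1001(✓)  -1100(✓)  0-000(✓)  0-001(✓)  0-100(✓)  0-111  00-00(✓)  00-01(✓)  00-11(✓)  000-0(✓)  000-1(✓)  0000-(✓)  0001-(✓)  001-1(✓)  0010-(✓)  01-00(✓)  0100-(✓)  1-001(✓)  1-010  1-100(✓)  10-10  100-1(✓)  1001-(✓)  101-0
size-2^2 implicants → --001  --100  -00-1  -001-  0--00  0-00-  00--1  00-0-  000--
Unchecked terms (primes): --001, --100, -00-1, -001-, 0--00, 0-00-, 0-111, 00--1, 00-0-, 000--, 1-010, 10-10, 101-0
Minterm coverage:
  m0 ⊆ 0--00,0-00-,00-0-,000--
  m1 ⊆ --001,-00-1,0-00-,00--1,00-0-,000--
  m2 ⊆ -001-,000--
  m3 ⊆ -00-1,-001-,00--1,000--
  m4 ⊆ --100,0--00,00-0-
  m5 ⊆ 00--1,00-0-
  m7 ⊆ 0-111,00--1
  m8 ⊆ 0--00,0-00-
  m9 ⊆ --001,0-00-
  m12 ⊆ --100,0--00
  m17 ⊆ --001,-00-1
  m19 ⊆ -00-1,-001-
  m20 ⊆ --100,101-0
  m22 ⊆ 10-10,101-0
  m25 ⊆ --001 [E]
  m26 ⊆ 1-010 [E]
  m28 ⊆ --100 [E]
E = {--001, --100, 1-010}
Petrick residual → -001-, 0--00, 00--1, 10-10
Cover = c'd'e + cd'e' + b'c'd + a'd'e' + a'b'e + ac'de' + ab'de'  |cover|=7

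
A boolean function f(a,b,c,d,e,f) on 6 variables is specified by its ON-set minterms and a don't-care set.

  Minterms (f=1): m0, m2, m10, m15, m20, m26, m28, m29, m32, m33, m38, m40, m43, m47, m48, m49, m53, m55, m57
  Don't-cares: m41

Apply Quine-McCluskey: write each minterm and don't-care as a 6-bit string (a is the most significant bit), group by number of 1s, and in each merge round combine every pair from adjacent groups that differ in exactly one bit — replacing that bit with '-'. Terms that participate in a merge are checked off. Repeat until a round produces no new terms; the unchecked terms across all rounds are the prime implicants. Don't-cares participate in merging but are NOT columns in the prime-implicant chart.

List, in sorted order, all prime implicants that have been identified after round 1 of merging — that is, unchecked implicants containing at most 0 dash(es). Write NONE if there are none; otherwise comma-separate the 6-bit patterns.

100110

[col 0] 000000*, 000010*, 001010*, 001111*, 010100*, 011010*, 011100*, 011101*, 100000*, 100001*, 100110, 101000*, 101001*, 101011*, 101111*, 110000*, 110001*, 110101*, 110111*, 111001*
[col 1] -00000, -01111, 0-1010, 00-010, 0000-0, 01-100, 01110-, 1-0000*, 1-0001*, 1-1001*, 10-000*, 10-001*, 10000-*, 101-11, 1010-1, 10100-*, 11-001*, 110-01, 11000-*, 1101-1
[col 2] 1--001, 1-000-, 10-00-
Prime implicants: -00000, -01111, 0-1010, 00-010, 0000-0, 01-100, 01110-, 1--001, 1-000-, 10-00-, 100110, 101-11, 1010-1, 110-01, 1101-1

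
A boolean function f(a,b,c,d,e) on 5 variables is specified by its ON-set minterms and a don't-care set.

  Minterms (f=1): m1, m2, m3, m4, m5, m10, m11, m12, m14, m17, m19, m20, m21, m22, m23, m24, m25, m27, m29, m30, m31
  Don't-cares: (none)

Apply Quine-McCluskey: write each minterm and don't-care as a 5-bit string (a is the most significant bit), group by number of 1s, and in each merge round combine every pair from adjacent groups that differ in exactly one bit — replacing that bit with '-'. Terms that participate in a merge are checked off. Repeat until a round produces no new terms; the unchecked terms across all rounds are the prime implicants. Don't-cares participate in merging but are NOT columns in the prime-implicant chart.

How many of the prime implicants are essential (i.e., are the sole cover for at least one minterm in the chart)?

size-2^0 implicants → 00001(✓)  00010(✓)  00011(✓)  00100(✓)  00101(✓)  01010(✓)  01011(✓)  01100(✓)  01110(✓)  10001(✓)  10011(✓)  10100(✓)  10101(✓)  10110(✓)  10111(✓)  11000(✓)  11001(✓)  11011(✓)  11101(✓)  11110(✓)  11111(✓)
size-2^1 implicants → -0001(✓)  -0011(✓)  -0100(✓)  -0101(✓)  -1011(✓)  -1110  0-010(✓)  0-011(✓)  0-100  00-01(✓)  000-1(✓)  0001-(✓)  0010-(✓)  01-10  0101-(✓)  011-0  1-001(✓)  1-011(✓)  1-101(✓)  1-110(✓)  1-111(✓)  10-01(✓)  10-11(✓)  100-1(✓)  101-0(✓)  101-1(✓)  1010-(✓)  1011-(✓)  11-01(✓)  11-11(✓)  110-1(✓)  1100-  111-1(✓)  1111-(✓)
size-2^2 implicants → --011  -0-01  -00-1  -010-  0-01-  1--01(✓)  1--11(✓)  1-0-1(✓)  1-1-1(✓)  1-11-  10--1(✓)  101--  11--1(✓)
size-2^3 implicants → 1---1
Unchecked terms (primes): --011, -0-01, -00-1, -010-, -1110, 0-01-, 0-100, 01-10, 011-0, 1---1, 1-11-, 101--, 1100-
Minterm coverage:
  m1 ⊆ -0-01,-00-1
  m2 ⊆ 0-01- [E]
  m3 ⊆ --011,-00-1,0-01-
  m4 ⊆ -010-,0-100
  m5 ⊆ -0-01,-010-
  m10 ⊆ 0-01-,01-10
  m11 ⊆ --011,0-01-
  m12 ⊆ 0-100,011-0
  m14 ⊆ -1110,01-10,011-0
  m17 ⊆ -0-01,-00-1,1---1
  m19 ⊆ --011,-00-1,1---1
  m20 ⊆ -010-,101--
  m21 ⊆ -0-01,-010-,1---1,101--
  m22 ⊆ 1-11-,101--
  m23 ⊆ 1---1,1-11-,101--
  m24 ⊆ 1100- [E]
  m25 ⊆ 1---1,1100-
  m27 ⊆ --011,1---1
  m29 ⊆ 1---1 [E]
  m30 ⊆ -1110,1-11-
  m31 ⊆ 1---1,1-11-
E = {0-01-, 1---1, 1100-}

3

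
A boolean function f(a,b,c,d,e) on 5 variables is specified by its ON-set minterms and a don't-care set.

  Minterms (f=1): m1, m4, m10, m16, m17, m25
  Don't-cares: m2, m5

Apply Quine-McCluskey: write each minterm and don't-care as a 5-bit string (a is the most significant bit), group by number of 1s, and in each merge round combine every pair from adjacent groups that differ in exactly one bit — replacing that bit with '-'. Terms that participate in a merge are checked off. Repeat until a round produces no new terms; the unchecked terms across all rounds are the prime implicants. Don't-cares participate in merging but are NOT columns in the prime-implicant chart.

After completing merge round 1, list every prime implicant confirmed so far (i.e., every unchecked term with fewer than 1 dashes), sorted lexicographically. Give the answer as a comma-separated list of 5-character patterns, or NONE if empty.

[col 0] 00001*, 00010*, 00100*, 00101*, 01010*, 10000*, 10001*, 11001*
[col 1] -0001, 0-010, 00-01, 0010-, 1-001, 1000-
Prime implicants: -0001, 0-010, 00-01, 0010-, 1-001, 1000-

NONE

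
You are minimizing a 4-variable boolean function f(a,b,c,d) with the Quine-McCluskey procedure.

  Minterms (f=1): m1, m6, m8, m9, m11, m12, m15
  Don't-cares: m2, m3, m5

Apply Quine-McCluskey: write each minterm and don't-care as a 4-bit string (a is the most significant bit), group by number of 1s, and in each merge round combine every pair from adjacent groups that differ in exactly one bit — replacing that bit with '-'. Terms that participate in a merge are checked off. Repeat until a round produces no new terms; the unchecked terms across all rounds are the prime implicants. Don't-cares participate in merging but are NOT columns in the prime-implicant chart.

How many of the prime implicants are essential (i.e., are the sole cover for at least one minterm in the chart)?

3

size-2^0 implicants → 0001(✓)  0010(✓)  0011(✓)  0101(✓)  0110(✓)  1000(✓)  1001(✓)  1011(✓)  1100(✓)  1111(✓)
size-2^1 implicants → -001(✓)  -011(✓)  0-01  0-10  00-1(✓)  001-  1-00  1-11  10-1(✓)  100-
size-2^2 implicants → -0-1
Unchecked terms (primes): -0-1, 0-01, 0-10, 001-, 1-00, 1-11, 100-
Minterm coverage:
  m1 ⊆ -0-1,0-01
  m6 ⊆ 0-10 [E]
  m8 ⊆ 1-00,100-
  m9 ⊆ -0-1,100-
  m11 ⊆ -0-1,1-11
  m12 ⊆ 1-00 [E]
  m15 ⊆ 1-11 [E]
E = {0-10, 1-00, 1-11}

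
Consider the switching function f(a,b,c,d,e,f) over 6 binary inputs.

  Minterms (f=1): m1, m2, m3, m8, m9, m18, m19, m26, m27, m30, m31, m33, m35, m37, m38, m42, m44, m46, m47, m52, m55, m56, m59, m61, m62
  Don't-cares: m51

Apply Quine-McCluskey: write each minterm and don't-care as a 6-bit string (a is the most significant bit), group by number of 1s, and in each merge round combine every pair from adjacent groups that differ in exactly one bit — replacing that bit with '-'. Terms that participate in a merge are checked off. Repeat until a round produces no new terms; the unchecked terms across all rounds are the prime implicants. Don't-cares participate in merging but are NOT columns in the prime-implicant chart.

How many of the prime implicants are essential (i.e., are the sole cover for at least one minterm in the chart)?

13

[col 0] 000001*, 000010*, 000011*, 001000*, 001001*, 010010*, 010011*, 011010*, 011011*, 011110*, 011111*, 100001*, 100011*, 100101*, 100110*, 101010*, 101100*, 101110*, 101111*, 110011*, 110100, 110111*, 111000, 111011*, 111101, 111110*
[col 1] -00001*, -00011*, -10011*, -11011*, -11110, 0-0010*, 0-0011*, 00-001, 0000-1*, 00001-*, 00100-, 01-010*, 01-011*, 01001-*, 011-10*, 011-11*, 01101-*, 01111-*, 1-0011*, 1-1110, 10-110, 100-01, 1000-1*, 101-10, 1011-0, 10111-, 11-011*, 110-11
[col 2] --0011, -000-1, -1-011, 0-001-, 01-01-, 011-1-
Prime implicants: --0011, -000-1, -1-011, -11110, 0-001-, 00-001, 00100-, 01-01-, 011-1-, 1-1110, 10-110, 100-01, 101-10, 1011-0, 10111-, 110-11, 110100, 111000, 111101
PI chart (minterm → PIs covering it):
  1 | -000-1,00-001
  2 | 0-001-  (sole → essential)
  3 | --0011,-000-1,0-001-
  8 | 00100-  (sole → essential)
  9 | 00-001,00100-
  18 | 0-001-,01-01-
  19 | --0011,-1-011,0-001-,01-01-
  26 | 01-01-,011-1-
  27 | -1-011,01-01-,011-1-
  30 | -11110,011-1-
  31 | 011-1-  (sole → essential)
  33 | -000-1,100-01
  35 | --0011,-000-1
  37 | 100-01  (sole → essential)
  38 | 10-110  (sole → essential)
  42 | 101-10  (sole → essential)
  44 | 1011-0  (sole → essential)
  46 | 1-1110,10-110,101-10,1011-0,10111-
  47 | 10111-  (sole → essential)
  52 | 110100  (sole → essential)
  55 | 110-11  (sole → essential)
  56 | 111000  (sole → essential)
  59 | -1-011  (sole → essential)
  61 | 111101  (sole → essential)
  62 | -11110,1-1110
Essential prime implicants: -1-011, 0-001-, 00100-, 011-1-, 10-110, 100-01, 101-10, 1011-0, 10111-, 110-11, 110100, 111000, 111101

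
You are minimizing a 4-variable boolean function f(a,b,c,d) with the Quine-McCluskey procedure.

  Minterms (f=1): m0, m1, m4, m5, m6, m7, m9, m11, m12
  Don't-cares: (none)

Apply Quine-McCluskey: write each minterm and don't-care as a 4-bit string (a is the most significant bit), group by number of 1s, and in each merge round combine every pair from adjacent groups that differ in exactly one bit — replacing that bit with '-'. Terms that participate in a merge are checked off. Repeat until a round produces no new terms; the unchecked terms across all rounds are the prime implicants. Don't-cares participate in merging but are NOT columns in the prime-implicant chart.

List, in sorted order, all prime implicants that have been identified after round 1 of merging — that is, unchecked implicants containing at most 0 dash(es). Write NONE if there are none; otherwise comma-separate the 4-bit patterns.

Round 0: 0000✓ 0001✓ 0100✓ 0101✓ 0110✓ 0111✓ 1001✓ 1011✓ 1100✓
Round 1: -001 -100 0-00✓ 0-01✓ 000-✓ 01-0✓ 01-1✓ 010-✓ 011-✓ 10-1
Round 2: 0-0- 01--
PIs = {-001, -100, 0-0-, 01--, 10-1}

NONE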